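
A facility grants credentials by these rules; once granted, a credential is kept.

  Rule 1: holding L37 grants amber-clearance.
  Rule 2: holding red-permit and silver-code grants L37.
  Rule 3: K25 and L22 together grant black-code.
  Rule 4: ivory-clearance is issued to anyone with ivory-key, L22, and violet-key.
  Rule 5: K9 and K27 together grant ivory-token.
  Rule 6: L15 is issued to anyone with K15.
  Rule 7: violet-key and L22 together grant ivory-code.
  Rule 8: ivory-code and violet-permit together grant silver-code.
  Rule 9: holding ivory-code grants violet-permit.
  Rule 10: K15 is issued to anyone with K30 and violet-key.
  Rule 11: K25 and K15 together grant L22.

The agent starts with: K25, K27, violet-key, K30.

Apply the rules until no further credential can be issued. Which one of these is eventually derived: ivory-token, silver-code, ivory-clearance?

Holding K30 and violet-key grants K15 (Rule 10).
Holding K25 and K15 grants L22 (Rule 11).
Holding violet-key and L22 grants ivory-code (Rule 7).
Holding ivory-code grants violet-permit (Rule 9).
Holding ivory-code and violet-permit grants silver-code (Rule 8).
ivory-token would need K9 and K27 (Rule 5), but K9 is never granted. ivory-clearance would need ivory-key, L22, and violet-key (Rule 4), but ivory-key is never granted.

silver-code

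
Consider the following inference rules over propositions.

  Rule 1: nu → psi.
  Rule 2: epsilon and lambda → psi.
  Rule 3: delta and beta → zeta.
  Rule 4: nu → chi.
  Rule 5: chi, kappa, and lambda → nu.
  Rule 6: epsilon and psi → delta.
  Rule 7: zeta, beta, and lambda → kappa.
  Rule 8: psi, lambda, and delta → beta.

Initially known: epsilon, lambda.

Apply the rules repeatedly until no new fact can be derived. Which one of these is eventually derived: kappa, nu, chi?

From epsilon and lambda, Rule 2 gives psi.
From epsilon and psi, Rule 6 gives delta.
From psi, lambda, and delta, Rule 8 gives beta.
delta and beta hold, so zeta follows (Rule 3).
From zeta, beta, and lambda, Rule 7 gives kappa.
chi would need nu (Rule 4), but nu is never established. nu would need chi, kappa, and lambda (Rule 5), but chi is never established.

kappa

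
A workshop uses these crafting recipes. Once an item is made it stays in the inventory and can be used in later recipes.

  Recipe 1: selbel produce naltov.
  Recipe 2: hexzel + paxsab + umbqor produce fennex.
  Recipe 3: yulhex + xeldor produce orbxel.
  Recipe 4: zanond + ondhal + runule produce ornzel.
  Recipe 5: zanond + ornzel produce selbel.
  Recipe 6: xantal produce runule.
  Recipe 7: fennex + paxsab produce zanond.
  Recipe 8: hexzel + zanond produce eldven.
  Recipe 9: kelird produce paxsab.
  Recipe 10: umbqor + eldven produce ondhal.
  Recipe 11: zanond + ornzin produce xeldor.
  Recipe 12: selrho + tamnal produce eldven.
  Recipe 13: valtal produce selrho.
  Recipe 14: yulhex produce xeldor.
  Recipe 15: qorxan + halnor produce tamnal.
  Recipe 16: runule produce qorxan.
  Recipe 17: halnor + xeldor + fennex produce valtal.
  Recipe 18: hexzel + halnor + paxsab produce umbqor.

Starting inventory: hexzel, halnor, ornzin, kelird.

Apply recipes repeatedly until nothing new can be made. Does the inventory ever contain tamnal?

No

tamnal would need qorxan and halnor (Recipe 15), but qorxan is never obtained.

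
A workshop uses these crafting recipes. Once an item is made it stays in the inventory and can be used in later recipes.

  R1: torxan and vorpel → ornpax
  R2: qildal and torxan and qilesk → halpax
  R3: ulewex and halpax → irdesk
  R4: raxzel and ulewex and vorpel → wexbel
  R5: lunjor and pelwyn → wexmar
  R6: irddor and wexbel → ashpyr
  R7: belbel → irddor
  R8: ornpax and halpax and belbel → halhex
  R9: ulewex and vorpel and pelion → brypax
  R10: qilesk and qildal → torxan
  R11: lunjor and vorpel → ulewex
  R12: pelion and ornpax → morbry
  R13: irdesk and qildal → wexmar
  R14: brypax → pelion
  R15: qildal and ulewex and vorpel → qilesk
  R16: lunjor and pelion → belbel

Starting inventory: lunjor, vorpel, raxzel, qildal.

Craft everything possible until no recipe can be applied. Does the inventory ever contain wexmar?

Using R11, lunjor and vorpel make ulewex.
qildal and ulewex and vorpel → qilesk (R15).
qilesk and qildal → torxan (R10).
qildal and torxan and qilesk → halpax (R2).
Using R3, ulewex and halpax make irdesk.
irdesk and qildal → wexmar (R13).

Yes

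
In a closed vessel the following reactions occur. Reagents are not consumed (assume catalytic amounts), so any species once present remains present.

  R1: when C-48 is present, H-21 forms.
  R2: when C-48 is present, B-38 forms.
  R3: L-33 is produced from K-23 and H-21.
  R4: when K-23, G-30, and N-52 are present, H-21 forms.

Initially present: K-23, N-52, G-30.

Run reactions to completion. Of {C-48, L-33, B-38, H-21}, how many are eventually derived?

2

K-23, G-30, and N-52 present → H-21 forms (R4).
K-23 and H-21 present → L-33 forms (R3).
No rule produces C-48, and it is not given.
L-33: reached.
B-38 would need C-48 (R2), but C-48 never forms.
H-21: reached.
Reached: L-33 and H-21 — 2 of the 4.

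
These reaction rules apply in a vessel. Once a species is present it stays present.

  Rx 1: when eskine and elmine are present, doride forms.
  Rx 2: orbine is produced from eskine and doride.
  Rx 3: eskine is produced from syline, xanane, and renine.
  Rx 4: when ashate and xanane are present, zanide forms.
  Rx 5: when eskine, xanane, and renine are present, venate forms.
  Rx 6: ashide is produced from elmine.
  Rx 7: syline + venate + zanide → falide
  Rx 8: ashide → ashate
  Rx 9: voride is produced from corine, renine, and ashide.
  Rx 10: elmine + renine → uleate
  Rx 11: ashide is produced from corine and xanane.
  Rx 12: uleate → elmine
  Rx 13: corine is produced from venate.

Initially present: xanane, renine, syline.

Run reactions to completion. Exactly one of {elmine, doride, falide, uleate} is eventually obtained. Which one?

syline, xanane, and renine present → eskine forms (Rx 3).
eskine, xanane, and renine present → venate forms (Rx 5).
venate present → corine forms (Rx 13).
corine and xanane present → ashide forms (Rx 11).
ashide present → ashate forms (Rx 8).
ashate and xanane present → zanide forms (Rx 4).
syline, venate, and zanide present → falide forms (Rx 7).
elmine would need uleate (Rx 12), but uleate never forms. doride would need eskine and elmine (Rx 1), but elmine never forms. uleate would need elmine and renine (Rx 10), but elmine never forms.

falide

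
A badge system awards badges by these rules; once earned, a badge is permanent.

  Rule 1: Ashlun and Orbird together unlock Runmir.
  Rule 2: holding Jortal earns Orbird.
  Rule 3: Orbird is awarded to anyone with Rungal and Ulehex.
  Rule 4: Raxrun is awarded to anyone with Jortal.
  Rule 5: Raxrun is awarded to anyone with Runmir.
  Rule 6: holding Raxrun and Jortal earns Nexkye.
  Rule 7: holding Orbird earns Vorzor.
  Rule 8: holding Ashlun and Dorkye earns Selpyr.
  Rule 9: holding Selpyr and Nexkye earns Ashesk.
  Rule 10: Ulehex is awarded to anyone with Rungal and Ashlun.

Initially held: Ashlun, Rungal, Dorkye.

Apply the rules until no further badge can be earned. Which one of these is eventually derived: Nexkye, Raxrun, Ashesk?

With Rungal and Ashlun, Ulehex is earned (Rule 10).
With Rungal and Ulehex, Orbird is earned (Rule 3).
With Ashlun and Orbird, Runmir is earned (Rule 1).
With Runmir, Raxrun is earned (Rule 5).
Nexkye would need Raxrun and Jortal (Rule 6), but Jortal is never earned. Ashesk would need Selpyr and Nexkye (Rule 9), but Nexkye is never earned.

Raxrun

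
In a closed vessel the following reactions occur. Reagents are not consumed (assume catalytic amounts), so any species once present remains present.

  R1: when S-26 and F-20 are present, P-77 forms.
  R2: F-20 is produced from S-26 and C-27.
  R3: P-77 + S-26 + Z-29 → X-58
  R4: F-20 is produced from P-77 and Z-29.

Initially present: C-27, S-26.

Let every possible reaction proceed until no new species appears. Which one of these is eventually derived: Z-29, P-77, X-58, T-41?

P-77

S-26 and C-27 present → F-20 forms (R2).
S-26 and F-20 present → P-77 forms (R1).
No rule produces T-41, and it is not given. X-58 would need P-77, S-26, and Z-29 (R3), but Z-29 never forms. No rule produces Z-29, and it is not given.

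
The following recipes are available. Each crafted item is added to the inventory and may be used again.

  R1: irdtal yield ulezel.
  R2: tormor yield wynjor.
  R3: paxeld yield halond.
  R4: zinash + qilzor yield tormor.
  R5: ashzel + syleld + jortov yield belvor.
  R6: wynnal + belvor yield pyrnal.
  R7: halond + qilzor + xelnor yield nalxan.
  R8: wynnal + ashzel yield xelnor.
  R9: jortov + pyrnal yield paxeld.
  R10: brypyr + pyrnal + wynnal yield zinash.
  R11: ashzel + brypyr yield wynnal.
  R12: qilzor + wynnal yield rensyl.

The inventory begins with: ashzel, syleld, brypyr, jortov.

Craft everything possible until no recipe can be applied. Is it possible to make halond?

Using R11, ashzel and brypyr make wynnal.
ashzel + syleld + jortov → belvor (R5).
wynnal + belvor → pyrnal (R6).
jortov + pyrnal → paxeld (R9).
Using R3, paxeld makes halond.

Yes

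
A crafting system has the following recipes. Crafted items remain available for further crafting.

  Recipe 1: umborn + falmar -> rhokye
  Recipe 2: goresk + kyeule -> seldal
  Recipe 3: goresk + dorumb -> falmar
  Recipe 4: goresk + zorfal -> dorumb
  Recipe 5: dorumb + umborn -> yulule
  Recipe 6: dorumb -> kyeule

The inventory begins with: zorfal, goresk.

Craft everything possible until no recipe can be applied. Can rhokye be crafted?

No

rhokye would need umborn and falmar (Recipe 1), but umborn is never obtained.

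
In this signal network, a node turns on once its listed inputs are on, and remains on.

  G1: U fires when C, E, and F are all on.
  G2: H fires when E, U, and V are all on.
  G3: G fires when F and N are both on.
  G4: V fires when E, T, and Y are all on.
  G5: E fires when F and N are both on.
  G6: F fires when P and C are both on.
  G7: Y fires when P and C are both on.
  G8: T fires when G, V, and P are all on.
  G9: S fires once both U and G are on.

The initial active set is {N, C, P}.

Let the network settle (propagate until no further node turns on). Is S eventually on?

P and C are on, so F fires (G6).
G3: F and N on → G on.
F and N are on, so E fires (G5).
C, E, and F are on, so U fires (G1).
G9: U and G on → S on.

Yes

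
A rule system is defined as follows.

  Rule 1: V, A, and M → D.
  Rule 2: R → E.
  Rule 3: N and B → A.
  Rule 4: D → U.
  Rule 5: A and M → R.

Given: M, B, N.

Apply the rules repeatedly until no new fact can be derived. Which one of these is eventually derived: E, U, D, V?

E

N and B hold, so A follows (Rule 3).
A and M hold, so R follows (Rule 5).
From R, Rule 2 gives E.
U would need D (Rule 4), but D is never established. D would need V, A, and M (Rule 1), but V is never established. No rule produces V, and it is not given.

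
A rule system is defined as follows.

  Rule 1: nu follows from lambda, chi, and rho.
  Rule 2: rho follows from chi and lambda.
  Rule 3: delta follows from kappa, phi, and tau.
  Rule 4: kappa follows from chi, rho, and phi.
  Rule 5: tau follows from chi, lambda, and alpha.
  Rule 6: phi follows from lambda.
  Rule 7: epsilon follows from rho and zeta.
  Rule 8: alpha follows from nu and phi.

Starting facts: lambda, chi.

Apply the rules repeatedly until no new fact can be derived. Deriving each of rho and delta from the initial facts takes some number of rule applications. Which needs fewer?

rho

rho: From chi and lambda, Rule 2 gives rho. [1 rule application]
delta: chi and lambda hold, so rho follows (Rule 2). lambda holds, so phi follows (Rule 6). From lambda, chi, and rho, Rule 1 gives nu. chi, rho, and phi hold, so kappa follows (Rule 4). nu and phi hold, so alpha follows (Rule 8). chi, lambda, and alpha hold, so tau follows (Rule 5). kappa, phi, and tau hold, so delta follows (Rule 3). [7 rule applications]
rho needs fewer.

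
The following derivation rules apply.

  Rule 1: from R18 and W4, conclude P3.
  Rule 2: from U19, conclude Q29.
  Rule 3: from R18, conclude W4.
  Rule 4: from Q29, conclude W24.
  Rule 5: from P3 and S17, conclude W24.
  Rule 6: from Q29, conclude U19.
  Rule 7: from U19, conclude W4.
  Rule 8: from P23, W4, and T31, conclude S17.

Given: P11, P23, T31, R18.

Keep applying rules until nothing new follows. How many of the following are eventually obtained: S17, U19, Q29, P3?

2

From R18, Rule 3 gives W4.
P23, W4, and T31 hold, so S17 follows (Rule 8).
R18 and W4 hold, so P3 follows (Rule 1).
S17: reached.
U19 would need Q29 (Rule 6), but Q29 is never established.
Q29 would need U19 (Rule 2), but U19 is never established.
P3: reached.
Reached: S17 and P3 — 2 of the 4.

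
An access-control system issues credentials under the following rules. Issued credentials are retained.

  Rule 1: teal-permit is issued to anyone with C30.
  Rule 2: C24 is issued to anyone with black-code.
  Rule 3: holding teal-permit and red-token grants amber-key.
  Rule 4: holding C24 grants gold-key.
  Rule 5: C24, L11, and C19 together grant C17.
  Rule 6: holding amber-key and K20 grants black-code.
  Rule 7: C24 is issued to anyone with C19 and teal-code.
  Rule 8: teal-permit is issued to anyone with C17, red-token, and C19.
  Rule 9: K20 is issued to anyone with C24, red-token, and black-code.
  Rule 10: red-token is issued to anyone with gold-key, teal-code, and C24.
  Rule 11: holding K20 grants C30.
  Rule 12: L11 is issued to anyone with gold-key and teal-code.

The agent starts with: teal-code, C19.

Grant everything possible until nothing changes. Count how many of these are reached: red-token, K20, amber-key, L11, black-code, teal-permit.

Holding C19 and teal-code grants C24 (Rule 7).
Holding C24 grants gold-key (Rule 4).
Holding gold-key, teal-code, and C24 grants red-token (Rule 10).
Holding gold-key and teal-code grants L11 (Rule 12).
Holding C24, L11, and C19 grants C17 (Rule 5).
Holding C17, red-token, and C19 grants teal-permit (Rule 8).
Holding teal-permit and red-token grants amber-key (Rule 3).
red-token: reached.
K20 would need C24, red-token, and black-code (Rule 9), but black-code is never granted.
amber-key: reached.
L11: reached.
black-code would need amber-key and K20 (Rule 6), but K20 is never granted.
teal-permit: reached.
Reached: red-token, amber-key, L11, and teal-permit — 4 of the 6.

4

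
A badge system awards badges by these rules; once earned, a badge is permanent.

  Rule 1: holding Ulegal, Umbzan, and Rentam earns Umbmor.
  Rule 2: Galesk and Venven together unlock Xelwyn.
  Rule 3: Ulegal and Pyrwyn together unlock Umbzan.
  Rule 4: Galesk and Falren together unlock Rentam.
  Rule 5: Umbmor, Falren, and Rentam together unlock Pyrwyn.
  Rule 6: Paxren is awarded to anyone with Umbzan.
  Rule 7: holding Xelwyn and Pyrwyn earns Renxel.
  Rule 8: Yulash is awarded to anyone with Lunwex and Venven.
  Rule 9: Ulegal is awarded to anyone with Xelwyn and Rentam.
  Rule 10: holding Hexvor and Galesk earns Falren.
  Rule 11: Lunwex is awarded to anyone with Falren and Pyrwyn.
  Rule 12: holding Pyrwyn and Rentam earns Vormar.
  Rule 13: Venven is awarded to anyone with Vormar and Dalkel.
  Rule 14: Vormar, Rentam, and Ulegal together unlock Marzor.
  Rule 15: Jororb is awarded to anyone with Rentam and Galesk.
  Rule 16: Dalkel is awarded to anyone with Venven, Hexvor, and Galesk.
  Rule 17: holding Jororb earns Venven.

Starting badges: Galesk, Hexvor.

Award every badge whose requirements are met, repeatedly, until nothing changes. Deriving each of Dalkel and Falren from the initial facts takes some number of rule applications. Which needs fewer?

Falren

Falren: With Hexvor and Galesk, Falren is earned (Rule 10). [1 rule application]
Dalkel: With Hexvor and Galesk, Falren is earned (Rule 10). With Galesk and Falren, Rentam is earned (Rule 4). With Rentam and Galesk, Jororb is earned (Rule 15). With Jororb, Venven is earned (Rule 17). With Venven, Hexvor, and Galesk, Dalkel is earned (Rule 16). [5 rule applications]
Falren needs fewer.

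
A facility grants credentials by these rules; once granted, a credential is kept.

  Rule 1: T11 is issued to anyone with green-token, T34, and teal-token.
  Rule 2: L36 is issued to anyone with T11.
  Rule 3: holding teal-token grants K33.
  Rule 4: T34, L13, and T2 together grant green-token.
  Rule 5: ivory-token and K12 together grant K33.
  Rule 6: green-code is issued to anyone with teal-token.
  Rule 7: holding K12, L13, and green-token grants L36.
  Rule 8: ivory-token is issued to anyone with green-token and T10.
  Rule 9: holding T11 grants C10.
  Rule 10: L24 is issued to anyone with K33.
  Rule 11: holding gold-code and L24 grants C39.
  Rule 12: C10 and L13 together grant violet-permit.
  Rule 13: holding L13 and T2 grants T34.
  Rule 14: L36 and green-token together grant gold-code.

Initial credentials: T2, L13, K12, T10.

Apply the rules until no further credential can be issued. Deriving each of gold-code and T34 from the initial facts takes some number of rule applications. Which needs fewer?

T34

T34: Holding L13 and T2 grants T34 (Rule 13). [1 rule application]
gold-code: Holding L13 and T2 grants T34 (Rule 13). Holding T34, L13, and T2 grants green-token (Rule 4). Holding K12, L13, and green-token grants L36 (Rule 7). Holding L36 and green-token grants gold-code (Rule 14). [4 rule applications]
T34 needs fewer.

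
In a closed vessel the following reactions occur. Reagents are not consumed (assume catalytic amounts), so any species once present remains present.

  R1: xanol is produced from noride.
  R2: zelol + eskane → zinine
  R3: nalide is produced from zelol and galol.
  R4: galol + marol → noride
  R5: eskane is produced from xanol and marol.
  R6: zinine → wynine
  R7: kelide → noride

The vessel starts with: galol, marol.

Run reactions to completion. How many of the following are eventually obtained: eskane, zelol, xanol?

2

galol and marol present → noride forms (R4).
noride present → xanol forms (R1).
xanol and marol present → eskane forms (R5).
eskane: reached.
No rule produces zelol, and it is not given.
xanol: reached.
Reached: eskane and xanol — 2 of the 3.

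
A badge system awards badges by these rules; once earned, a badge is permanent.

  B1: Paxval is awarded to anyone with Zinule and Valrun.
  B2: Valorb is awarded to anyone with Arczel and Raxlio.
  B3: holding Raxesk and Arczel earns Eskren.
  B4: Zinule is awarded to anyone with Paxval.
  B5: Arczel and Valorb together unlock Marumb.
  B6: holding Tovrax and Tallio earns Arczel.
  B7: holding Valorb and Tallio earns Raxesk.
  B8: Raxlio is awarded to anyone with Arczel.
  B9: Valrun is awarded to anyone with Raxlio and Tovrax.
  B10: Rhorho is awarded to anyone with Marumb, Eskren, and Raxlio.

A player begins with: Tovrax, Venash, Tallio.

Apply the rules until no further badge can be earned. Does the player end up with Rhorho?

With Tovrax and Tallio, Arczel is earned (B6).
With Arczel, Raxlio is earned (B8).
With Arczel and Raxlio, Valorb is earned (B2).
With Valorb and Tallio, Raxesk is earned (B7).
With Arczel and Valorb, Marumb is earned (B5).
With Raxesk and Arczel, Eskren is earned (B3).
With Marumb, Eskren, and Raxlio, Rhorho is earned (B10).

Yes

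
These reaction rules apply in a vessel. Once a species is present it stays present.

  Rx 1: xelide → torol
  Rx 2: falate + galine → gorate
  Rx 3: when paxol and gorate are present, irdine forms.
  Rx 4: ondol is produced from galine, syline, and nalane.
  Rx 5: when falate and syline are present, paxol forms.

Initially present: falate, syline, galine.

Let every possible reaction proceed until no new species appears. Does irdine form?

Yes

falate and syline present → paxol forms (Rx 5).
falate and galine present → gorate forms (Rx 2).
paxol and gorate present → irdine forms (Rx 3).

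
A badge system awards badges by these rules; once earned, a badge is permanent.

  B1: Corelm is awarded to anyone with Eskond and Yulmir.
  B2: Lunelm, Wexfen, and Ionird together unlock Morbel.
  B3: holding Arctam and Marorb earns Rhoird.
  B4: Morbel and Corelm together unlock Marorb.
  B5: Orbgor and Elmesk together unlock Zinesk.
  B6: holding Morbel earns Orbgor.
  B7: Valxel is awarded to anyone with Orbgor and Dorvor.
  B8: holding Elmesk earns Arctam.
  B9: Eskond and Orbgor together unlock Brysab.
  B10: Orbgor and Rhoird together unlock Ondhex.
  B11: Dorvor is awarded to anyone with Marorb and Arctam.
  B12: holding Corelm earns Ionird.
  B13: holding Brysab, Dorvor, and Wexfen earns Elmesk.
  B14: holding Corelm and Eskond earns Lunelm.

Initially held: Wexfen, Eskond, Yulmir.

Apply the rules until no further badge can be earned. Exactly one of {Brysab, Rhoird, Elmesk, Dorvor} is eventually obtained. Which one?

Brysab

With Eskond and Yulmir, Corelm is earned (B1).
With Corelm, Ionird is earned (B12).
With Corelm and Eskond, Lunelm is earned (B14).
With Lunelm, Wexfen, and Ionird, Morbel is earned (B2).
With Morbel, Orbgor is earned (B6).
With Eskond and Orbgor, Brysab is earned (B9).
Dorvor would need Marorb and Arctam (B11), but Arctam is never earned. Rhoird would need Arctam and Marorb (B3), but Arctam is never earned. Elmesk would need Brysab, Dorvor, and Wexfen (B13), but Dorvor is never earned.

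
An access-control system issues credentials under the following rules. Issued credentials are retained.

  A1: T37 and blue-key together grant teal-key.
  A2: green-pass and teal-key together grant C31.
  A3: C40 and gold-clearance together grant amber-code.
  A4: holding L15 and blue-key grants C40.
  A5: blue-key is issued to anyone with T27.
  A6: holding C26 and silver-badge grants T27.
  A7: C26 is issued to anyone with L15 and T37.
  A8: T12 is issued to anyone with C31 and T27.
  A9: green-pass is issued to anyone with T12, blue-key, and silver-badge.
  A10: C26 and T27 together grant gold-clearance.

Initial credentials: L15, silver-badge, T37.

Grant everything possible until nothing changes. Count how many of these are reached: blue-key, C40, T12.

2

Holding L15 and T37 grants C26 (A7).
Holding C26 and silver-badge grants T27 (A6).
Holding T27 grants blue-key (A5).
Holding L15 and blue-key grants C40 (A4).
blue-key: reached.
C40: reached.
T12 would need C31 and T27 (A8), but C31 is never granted.
Reached: blue-key and C40 — 2 of the 3.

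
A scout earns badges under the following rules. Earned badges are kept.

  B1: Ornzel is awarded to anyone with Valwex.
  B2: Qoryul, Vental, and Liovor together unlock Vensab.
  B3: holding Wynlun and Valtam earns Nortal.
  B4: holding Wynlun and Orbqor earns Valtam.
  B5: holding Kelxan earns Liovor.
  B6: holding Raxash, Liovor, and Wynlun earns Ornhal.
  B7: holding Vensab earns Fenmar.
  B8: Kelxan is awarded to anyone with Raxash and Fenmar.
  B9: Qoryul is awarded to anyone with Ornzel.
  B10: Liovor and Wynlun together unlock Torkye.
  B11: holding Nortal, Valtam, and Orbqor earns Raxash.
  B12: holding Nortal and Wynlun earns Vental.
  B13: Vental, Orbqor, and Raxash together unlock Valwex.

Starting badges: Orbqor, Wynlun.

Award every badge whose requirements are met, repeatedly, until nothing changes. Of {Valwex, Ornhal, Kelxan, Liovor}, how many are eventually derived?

1

With Wynlun and Orbqor, Valtam is earned (B4).
With Wynlun and Valtam, Nortal is earned (B3).
With Nortal and Wynlun, Vental is earned (B12).
With Nortal, Valtam, and Orbqor, Raxash is earned (B11).
With Vental, Orbqor, and Raxash, Valwex is earned (B13).
Valwex: reached.
Ornhal would need Raxash, Liovor, and Wynlun (B6), but Liovor is never earned.
Kelxan would need Raxash and Fenmar (B8), but Fenmar is never earned.
Liovor would need Kelxan (B5), but Kelxan is never earned.
Reached: Valwex — 1 of the 4.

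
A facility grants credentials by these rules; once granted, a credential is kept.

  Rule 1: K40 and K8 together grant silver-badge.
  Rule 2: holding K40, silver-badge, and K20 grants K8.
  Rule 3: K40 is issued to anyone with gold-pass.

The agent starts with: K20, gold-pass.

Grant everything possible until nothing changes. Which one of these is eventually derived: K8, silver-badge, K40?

K40

Holding gold-pass grants K40 (Rule 3).
K8 would need K40, silver-badge, and K20 (Rule 2), but silver-badge is never granted. silver-badge would need K40 and K8 (Rule 1), but K8 is never granted.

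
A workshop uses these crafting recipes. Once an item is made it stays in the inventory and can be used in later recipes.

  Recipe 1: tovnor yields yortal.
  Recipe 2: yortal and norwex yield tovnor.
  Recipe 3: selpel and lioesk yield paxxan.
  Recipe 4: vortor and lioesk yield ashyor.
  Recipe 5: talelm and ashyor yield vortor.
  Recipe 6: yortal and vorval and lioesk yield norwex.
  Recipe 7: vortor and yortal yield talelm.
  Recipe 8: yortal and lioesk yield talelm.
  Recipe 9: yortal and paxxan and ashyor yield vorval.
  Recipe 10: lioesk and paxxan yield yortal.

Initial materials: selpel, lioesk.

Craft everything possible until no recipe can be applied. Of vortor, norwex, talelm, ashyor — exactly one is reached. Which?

Using Recipe 3, selpel and lioesk make paxxan.
lioesk and paxxan → yortal (Recipe 10).
yortal and lioesk → talelm (Recipe 8).
ashyor would need vortor and lioesk (Recipe 4), but vortor is never obtained. norwex would need yortal, vorval, and lioesk (Recipe 6), but vorval is never obtained. vortor would need talelm and ashyor (Recipe 5), but ashyor is never obtained.

talelm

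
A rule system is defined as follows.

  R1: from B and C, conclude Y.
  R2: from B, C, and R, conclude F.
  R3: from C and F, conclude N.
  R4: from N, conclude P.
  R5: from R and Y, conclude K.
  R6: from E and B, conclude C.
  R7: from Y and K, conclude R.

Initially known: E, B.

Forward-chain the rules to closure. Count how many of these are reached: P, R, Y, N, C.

From E and B, R6 gives C.
B and C hold, so Y follows (R1).
P would need N (R4), but N is never established.
R would need Y and K (R7), but K is never established.
Y: reached.
N would need C and F (R3), but F is never established.
C: reached.
Reached: Y and C — 2 of the 5.

2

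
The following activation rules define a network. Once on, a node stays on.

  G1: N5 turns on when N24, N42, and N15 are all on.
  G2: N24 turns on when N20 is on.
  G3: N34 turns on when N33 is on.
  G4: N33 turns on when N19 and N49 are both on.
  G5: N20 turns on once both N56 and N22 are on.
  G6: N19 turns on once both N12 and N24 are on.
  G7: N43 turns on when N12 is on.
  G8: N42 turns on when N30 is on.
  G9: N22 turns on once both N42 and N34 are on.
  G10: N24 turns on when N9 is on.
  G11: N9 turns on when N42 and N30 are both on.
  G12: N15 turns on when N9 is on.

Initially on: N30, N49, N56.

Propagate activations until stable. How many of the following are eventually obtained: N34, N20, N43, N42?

N30 is on, so N42 turns on (G8).
N34 would need N33 (G3), but N33 never turns on.
N20 would need N56 and N22 (G5), but N22 never turns on.
N43 would need N12 (G7), but N12 never turns on.
N42: reached.
Reached: N42 — 1 of the 4.

1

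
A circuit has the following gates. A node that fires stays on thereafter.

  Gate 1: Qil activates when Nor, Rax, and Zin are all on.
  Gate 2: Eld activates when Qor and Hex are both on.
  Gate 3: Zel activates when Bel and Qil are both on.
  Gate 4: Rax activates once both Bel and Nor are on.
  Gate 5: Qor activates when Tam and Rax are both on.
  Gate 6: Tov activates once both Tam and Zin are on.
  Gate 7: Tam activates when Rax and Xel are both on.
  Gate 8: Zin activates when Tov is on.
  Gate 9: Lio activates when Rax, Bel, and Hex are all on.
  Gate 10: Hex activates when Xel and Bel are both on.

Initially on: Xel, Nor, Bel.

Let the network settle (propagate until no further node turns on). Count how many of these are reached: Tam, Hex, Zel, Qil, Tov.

2

Xel and Bel are on, so Hex activates (Gate 10).
Gate 4: Bel and Nor on → Rax on.
Rax and Xel are on, so Tam activates (Gate 7).
Tam: reached.
Hex: reached.
Zel would need Bel and Qil (Gate 3), but Qil never turns on.
Qil would need Nor, Rax, and Zin (Gate 1), but Zin never turns on.
Tov would need Tam and Zin (Gate 6), but Zin never turns on.
Reached: Tam and Hex — 2 of the 5.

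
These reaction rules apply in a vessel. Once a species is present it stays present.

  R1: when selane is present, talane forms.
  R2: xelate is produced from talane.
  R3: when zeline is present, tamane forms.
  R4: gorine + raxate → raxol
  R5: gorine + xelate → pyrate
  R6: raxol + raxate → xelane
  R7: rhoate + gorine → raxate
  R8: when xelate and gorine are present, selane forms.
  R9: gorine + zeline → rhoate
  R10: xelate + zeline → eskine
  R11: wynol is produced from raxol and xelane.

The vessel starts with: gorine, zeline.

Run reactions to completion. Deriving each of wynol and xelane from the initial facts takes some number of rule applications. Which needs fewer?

xelane: gorine and zeline present → rhoate forms (R9). rhoate and gorine present → raxate forms (R7). gorine and raxate present → raxol forms (R4). raxol and raxate present → xelane forms (R6). [4 rule applications]
wynol: gorine and zeline present → rhoate forms (R9). rhoate and gorine present → raxate forms (R7). gorine and raxate present → raxol forms (R4). raxol and raxate present → xelane forms (R6). raxol and xelane present → wynol forms (R11). [5 rule applications]
xelane needs fewer.

xelane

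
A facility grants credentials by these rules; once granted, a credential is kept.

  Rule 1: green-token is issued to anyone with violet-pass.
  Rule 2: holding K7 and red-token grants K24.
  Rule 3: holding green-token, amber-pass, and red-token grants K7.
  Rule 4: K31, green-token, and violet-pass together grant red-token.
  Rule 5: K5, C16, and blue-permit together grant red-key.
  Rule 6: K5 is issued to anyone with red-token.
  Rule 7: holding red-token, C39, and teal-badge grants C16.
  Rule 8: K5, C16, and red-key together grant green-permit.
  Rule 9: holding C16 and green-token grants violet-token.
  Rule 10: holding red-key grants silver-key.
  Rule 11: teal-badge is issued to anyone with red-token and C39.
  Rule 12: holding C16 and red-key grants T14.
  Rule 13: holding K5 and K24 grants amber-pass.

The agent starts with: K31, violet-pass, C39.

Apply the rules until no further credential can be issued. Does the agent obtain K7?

K7 would need green-token, amber-pass, and red-token (Rule 3), but amber-pass is never granted.

No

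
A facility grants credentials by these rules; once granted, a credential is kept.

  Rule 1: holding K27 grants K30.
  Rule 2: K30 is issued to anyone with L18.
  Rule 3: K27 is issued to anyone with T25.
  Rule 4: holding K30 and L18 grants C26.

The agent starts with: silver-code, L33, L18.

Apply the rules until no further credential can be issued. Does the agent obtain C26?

Yes

Holding L18 grants K30 (Rule 2).
Holding K30 and L18 grants C26 (Rule 4).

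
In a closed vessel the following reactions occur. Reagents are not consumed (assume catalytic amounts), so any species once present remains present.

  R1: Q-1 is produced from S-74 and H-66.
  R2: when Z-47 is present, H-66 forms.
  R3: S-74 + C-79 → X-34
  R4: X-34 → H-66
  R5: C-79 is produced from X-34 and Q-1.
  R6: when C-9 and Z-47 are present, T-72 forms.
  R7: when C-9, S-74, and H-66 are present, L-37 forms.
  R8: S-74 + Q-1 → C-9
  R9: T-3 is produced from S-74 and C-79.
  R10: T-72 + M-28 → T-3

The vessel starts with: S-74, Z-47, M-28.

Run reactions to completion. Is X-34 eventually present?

X-34 would need S-74 and C-79 (R3), but C-79 never forms.

No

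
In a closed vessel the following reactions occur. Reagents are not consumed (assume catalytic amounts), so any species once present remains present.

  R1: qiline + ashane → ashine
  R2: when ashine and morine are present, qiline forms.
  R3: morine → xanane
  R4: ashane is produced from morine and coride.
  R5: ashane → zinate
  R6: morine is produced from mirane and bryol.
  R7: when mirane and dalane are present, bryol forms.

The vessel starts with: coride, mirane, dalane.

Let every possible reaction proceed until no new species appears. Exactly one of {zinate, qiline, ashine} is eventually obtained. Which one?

zinate

mirane and dalane present → bryol forms (R7).
mirane and bryol present → morine forms (R6).
morine and coride present → ashane forms (R4).
ashane present → zinate forms (R5).
qiline would need ashine and morine (R2), but ashine never forms. ashine would need qiline and ashane (R1), but qiline never forms.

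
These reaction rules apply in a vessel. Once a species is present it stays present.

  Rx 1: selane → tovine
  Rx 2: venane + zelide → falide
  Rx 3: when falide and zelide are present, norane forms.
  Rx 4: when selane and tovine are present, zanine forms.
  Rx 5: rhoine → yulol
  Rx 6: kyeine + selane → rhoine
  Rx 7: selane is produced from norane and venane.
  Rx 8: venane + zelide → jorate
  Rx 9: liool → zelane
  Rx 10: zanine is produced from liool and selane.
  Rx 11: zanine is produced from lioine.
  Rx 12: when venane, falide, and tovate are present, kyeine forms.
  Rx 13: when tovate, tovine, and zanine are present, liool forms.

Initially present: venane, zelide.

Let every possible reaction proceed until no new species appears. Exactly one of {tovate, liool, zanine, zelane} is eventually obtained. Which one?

venane and zelide present → falide forms (Rx 2).
falide and zelide present → norane forms (Rx 3).
norane and venane present → selane forms (Rx 7).
selane present → tovine forms (Rx 1).
selane and tovine present → zanine forms (Rx 4).
liool would need tovate, tovine, and zanine (Rx 13), but tovate never forms. No rule produces tovate, and it is not given. zelane would need liool (Rx 9), but liool never forms.

zanine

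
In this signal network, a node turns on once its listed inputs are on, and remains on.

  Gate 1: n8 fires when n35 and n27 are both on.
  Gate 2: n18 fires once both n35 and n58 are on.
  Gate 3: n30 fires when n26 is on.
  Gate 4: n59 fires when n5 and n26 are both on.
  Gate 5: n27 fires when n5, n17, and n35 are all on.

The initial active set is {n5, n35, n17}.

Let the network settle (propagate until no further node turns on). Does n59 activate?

No

n59 would need n5 and n26 (Gate 4), but n26 never turns on.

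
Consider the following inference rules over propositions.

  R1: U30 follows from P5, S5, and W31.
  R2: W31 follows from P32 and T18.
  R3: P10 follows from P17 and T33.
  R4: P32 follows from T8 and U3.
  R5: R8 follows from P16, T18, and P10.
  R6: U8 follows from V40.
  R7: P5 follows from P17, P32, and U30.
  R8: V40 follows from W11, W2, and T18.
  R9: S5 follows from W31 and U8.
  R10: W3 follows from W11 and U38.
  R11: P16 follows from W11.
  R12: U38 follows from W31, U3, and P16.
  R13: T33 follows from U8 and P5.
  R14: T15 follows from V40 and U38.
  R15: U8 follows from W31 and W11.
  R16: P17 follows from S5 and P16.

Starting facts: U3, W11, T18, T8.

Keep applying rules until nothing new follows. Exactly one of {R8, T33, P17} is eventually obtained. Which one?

T8 and U3 hold, so P32 follows (R4).
From W11, R11 gives P16.
P32 and T18 hold, so W31 follows (R2).
W31 and W11 hold, so U8 follows (R15).
From W31 and U8, R9 gives S5.
From S5 and P16, R16 gives P17.
T33 would need U8 and P5 (R13), but P5 is never established. R8 would need P16, T18, and P10 (R5), but P10 is never established.

P17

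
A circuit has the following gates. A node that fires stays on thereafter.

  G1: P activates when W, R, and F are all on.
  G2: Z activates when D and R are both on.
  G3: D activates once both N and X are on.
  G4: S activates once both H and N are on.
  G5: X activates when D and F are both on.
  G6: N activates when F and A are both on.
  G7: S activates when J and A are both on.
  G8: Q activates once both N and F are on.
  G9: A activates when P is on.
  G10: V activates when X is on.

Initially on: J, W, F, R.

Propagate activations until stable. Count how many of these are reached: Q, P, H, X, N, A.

W, R, and F are on, so P activates (G1).
G9: P on → A on.
F and A are on, so N activates (G6).
N and F are on, so Q activates (G8).
Q: reached.
P: reached.
No rule produces H, and it is not given.
X would need D and F (G5), but D never turns on.
N: reached.
A: reached.
Reached: Q, P, N, and A — 4 of the 6.

4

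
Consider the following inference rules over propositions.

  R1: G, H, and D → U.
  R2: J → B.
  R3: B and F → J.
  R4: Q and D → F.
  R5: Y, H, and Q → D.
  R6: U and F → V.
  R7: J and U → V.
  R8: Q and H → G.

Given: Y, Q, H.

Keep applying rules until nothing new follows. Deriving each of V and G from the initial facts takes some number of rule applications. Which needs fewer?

G: Q and H hold, so G follows (R8). [1 rule application]
V: From Y, H, and Q, R5 gives D. From Q and H, R8 gives G. G, H, and D hold, so U follows (R1). From Q and D, R4 gives F. From U and F, R6 gives V. [5 rule applications]
G needs fewer.

G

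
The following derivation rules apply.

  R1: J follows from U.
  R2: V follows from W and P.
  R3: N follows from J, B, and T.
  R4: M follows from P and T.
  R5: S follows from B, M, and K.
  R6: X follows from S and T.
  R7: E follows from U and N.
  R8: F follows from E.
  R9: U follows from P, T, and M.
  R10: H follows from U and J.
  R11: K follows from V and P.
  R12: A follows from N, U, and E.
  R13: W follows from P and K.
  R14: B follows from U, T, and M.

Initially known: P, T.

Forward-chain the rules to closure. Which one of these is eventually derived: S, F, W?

P and T hold, so M follows (R4).
P, T, and M hold, so U follows (R9).
U holds, so J follows (R1).
From U, T, and M, R14 gives B.
From J, B, and T, R3 gives N.
From U and N, R7 gives E.
E holds, so F follows (R8).
W would need P and K (R13), but K is never established. S would need B, M, and K (R5), but K is never established.

F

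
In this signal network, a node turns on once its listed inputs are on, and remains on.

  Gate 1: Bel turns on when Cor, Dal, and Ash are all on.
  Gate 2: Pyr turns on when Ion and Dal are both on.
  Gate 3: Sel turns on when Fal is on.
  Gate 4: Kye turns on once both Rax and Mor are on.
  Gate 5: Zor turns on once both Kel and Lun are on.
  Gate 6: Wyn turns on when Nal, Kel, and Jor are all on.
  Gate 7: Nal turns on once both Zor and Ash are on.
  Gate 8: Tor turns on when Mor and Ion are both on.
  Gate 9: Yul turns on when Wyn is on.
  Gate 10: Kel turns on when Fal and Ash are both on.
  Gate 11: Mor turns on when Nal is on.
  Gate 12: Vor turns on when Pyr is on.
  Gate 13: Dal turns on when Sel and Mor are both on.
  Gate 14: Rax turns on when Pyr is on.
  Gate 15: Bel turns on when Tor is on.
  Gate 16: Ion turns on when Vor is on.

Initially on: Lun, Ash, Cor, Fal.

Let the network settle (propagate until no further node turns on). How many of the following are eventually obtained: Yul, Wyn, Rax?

Yul would need Wyn (Gate 9), but Wyn never turns on.
Wyn would need Nal, Kel, and Jor (Gate 6), but Jor never turns on.
Rax would need Pyr (Gate 14), but Pyr never turns on.
None of the 3 are reached.

0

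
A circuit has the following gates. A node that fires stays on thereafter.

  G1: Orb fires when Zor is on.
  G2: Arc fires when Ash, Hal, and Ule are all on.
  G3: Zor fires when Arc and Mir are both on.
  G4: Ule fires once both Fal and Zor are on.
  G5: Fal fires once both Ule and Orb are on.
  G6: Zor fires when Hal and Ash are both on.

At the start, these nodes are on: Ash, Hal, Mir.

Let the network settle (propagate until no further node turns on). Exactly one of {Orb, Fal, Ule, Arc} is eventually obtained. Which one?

G6: Hal and Ash on → Zor on.
G1: Zor on → Orb on.
Ule would need Fal and Zor (G4), but Fal never turns on. Arc would need Ash, Hal, and Ule (G2), but Ule never turns on. Fal would need Ule and Orb (G5), but Ule never turns on.

Orb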